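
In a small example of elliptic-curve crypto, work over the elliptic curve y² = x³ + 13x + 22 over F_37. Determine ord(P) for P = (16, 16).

2P: tangent at (16, 16): λ = (3·16² + 13)/(2·16) ≡ 4/32. 32⁻¹ ≡ 22 (mod 37), so λ ≡ 4·22 ≡ 14.
  x = λ² - 16 - 16 = 196 - 32 ≡ 16; y = λ·(16 - 16) - 16 ≡ 21. → (16, 21)
3P: (16, 21) + (16, 16): same x and y₁ ≡ -y₂, so the sum is ∞.
3P = ∞, so the order is 3.

3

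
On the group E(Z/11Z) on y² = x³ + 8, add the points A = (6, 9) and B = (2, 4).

(8, 5)

(6, 9) + (2, 4). λ = (4 - 9)/(2 - 6) ≡ 6/7 mod 11. 7⁻¹ ≡ 8 (mod 11), so λ ≡ 4.
  x = λ² - 6 - 2 = 16 - 8 ≡ 8; y = λ·(6 - 8) - 9 ≡ 5. → (8, 5)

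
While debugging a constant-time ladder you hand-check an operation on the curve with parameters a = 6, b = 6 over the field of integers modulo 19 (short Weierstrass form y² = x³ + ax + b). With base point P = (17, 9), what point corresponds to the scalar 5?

(0, 14)

Repeated addition: build up to 5P.
2P: tangent at (17, 9): λ = (3·17² + 6)/(2·9) ≡ 18/18. 18⁻¹ ≡ 18 (mod 19), so λ ≡ 18·18 ≡ 1.
  x = λ² - 17 - 17 = 1 - 34 ≡ 5; y = λ·(17 - 5) - 9 ≡ 3. → (5, 3)
3P: (5, 3) + (17, 9). λ = (9 - 3)/(17 - 5) ≡ 6/12 mod 19. 12⁻¹ ≡ 8 (mod 19) since 12·8 = 96 ≡ 1, so λ ≡ 10.
  x = λ² - 5 - 17 = 100 - 22 ≡ 2; y = λ·(5 - 2) - 3 ≡ 8. → (2, 8)
4P: (2, 8) + (17, 9). λ = (9 - 8)/(17 - 2) ≡ 1/15 mod 19. 15⁻¹ ≡ 14 (mod 19), so λ ≡ 14.
  x = λ² - 2 - 17 = 196 - 19 ≡ 6; y = λ·(2 - 6) - 8 ≡ 12. → (6, 12)
5P: (6, 12) + (17, 9). λ = (9 - 12)/(17 - 6) ≡ 16/11 mod 19. 11⁻¹ ≡ 7 (mod 19), so λ ≡ 17.
  x = λ² - 6 - 17 = 289 - 23 ≡ 0; y = λ·(6 - 0) - 12 ≡ 14. → (0, 14)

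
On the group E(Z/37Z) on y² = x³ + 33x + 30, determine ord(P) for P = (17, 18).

2P: tangent at (17, 18): λ = (3·17² + 33)/(2·18) ≡ 12/36. 36⁻¹ ≡ 36 (mod 37), so λ ≡ 12·36 ≡ 25.
  x = λ² - 17 - 17 = 625 - 34 ≡ 36; y = λ·(17 - 36) - 18 ≡ 25. → (36, 25)
3P: (36, 25) + (17, 18). λ = (18 - 25)/(17 - 36) ≡ 30/18 mod 37. 18⁻¹ ≡ 35 (mod 37) since 18·35 = 630 ≡ 1, so λ ≡ 14.
  x = λ² - 36 - 17 = 196 - 53 ≡ 32; y = λ·(36 - 32) - 25 ≡ 31. → (32, 31)
4P: (32, 31) + (17, 18). λ = (18 - 31)/(17 - 32) ≡ 24/22 mod 37. 22⁻¹ ≡ 32 (mod 37) since 22·32 = 704 ≡ 1, so λ ≡ 28.
  x = λ² - 32 - 17 = 784 - 49 ≡ 32; y = λ·(32 - 32) - 31 ≡ 6. → (32, 6)
5P: (32, 6) + (17, 18). λ = (18 - 6)/(17 - 32) ≡ 12/22 mod 37. 22⁻¹ ≡ 32 (mod 37) since 22·32 = 704 ≡ 1, so λ ≡ 14.
  x = λ² - 32 - 17 = 196 - 49 ≡ 36; y = λ·(32 - 36) - 6 ≡ 12. → (36, 12)
6P: (36, 12) + (17, 18). λ = (18 - 12)/(17 - 36) ≡ 6/18 mod 37. 18⁻¹ ≡ 35 (mod 37), so λ ≡ 25.
  x = λ² - 36 - 17 = 625 - 53 ≡ 17; y = λ·(36 - 17) - 12 ≡ 19. → (17, 19)
7P: (17, 19) + (17, 18): same x and y₁ ≡ -y₂, so the sum is O.
7P = O, so the order is 7.

7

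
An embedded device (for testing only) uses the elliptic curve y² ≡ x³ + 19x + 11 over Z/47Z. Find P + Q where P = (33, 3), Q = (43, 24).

(33, 3) + (43, 24). λ = (24 - 3)/(43 - 33) ≡ 21/10 mod 47. 10⁻¹ ≡ 33 (mod 47) since 10·33 = 330 ≡ 1, so λ ≡ 35.
  x = λ² - 33 - 43 = 1225 - 76 ≡ 21; y = λ·(33 - 21) - 3 ≡ 41. → (21, 41)

(21, 41)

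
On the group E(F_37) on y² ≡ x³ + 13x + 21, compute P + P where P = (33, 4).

(17, 7)

tangent at (33, 4): λ = (3·33² + 13)/(2·4) ≡ 24/8. 8⁻¹ ≡ 14 (mod 37), so λ ≡ 24·14 ≡ 3.
  x = λ² - 33 - 33 = 9 - 66 ≡ 17; y = λ·(33 - 17) - 4 ≡ 7. → (17, 7)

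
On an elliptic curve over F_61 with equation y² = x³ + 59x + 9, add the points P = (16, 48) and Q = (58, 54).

(53, 60)

(16, 48) + (58, 54). λ = (54 - 48)/(58 - 16) ≡ 6/42 mod 61. 42⁻¹ ≡ 16 (mod 61) since 42·16 = 672 ≡ 1, so λ ≡ 35.
  x = λ² - 16 - 58 = 1225 - 74 ≡ 53; y = λ·(16 - 53) - 48 ≡ 60. → (53, 60)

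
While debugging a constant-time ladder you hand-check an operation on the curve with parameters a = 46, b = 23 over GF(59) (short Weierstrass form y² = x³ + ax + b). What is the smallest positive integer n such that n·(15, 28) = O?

2P: tangent at (15, 28): λ = (3·15² + 46)/(2·28) ≡ 13/56. 56⁻¹ ≡ 39 (mod 59) since 56·39 = 2184 ≡ 1, so λ ≡ 13·39 ≡ 35.
  x = λ² - 15 - 15 = 1225 - 30 ≡ 15; y = λ·(15 - 15) - 28 ≡ 31. → (15, 31)
3P: (15, 31) + (15, 28): same x and y₁ ≡ -y₂, so the sum is O.
3P = O, so the order is 3.

3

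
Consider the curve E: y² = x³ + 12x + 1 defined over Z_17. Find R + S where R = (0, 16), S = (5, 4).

(13, 5)

(0, 16) + (5, 4). λ = (4 - 16)/(5 - 0) ≡ 5/5 mod 17. 5⁻¹ ≡ 7 (mod 17) since 5·7 = 35 ≡ 1, so λ ≡ 1.
  x = λ² - 0 - 5 = 1 - 5 ≡ 13; y = λ·(0 - 13) - 16 ≡ 5. → (13, 5)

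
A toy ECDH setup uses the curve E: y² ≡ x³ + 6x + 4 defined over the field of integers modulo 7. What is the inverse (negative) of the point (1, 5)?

(1, 2)

-(1, 5) = (1, -5 mod 7) = (1, 2).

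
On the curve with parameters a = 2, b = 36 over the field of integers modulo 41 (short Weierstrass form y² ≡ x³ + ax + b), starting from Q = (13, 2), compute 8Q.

Repeated addition: build up to 8Q.
2Q: tangent at (13, 2): λ = (3·13² + 2)/(2·2) ≡ 17/4. 4⁻¹ ≡ 31 (mod 41) since 4·31 = 124 ≡ 1, so λ ≡ 17·31 ≡ 35.
  x = λ² - 13 - 13 = 1225 - 26 ≡ 10; y = λ·(13 - 10) - 2 ≡ 21. → (10, 21)
3Q: (10, 21) + (13, 2). λ = (2 - 21)/(13 - 10) ≡ 22/3 mod 41. 3⁻¹ ≡ 14 (mod 41), so λ ≡ 21.
  x = λ² - 10 - 13 = 441 - 23 ≡ 8; y = λ·(10 - 8) - 21 ≡ 21. → (8, 21)
4Q: (8, 21) + (13, 2). λ = (2 - 21)/(13 - 8) ≡ 22/5 mod 41. 5⁻¹ ≡ 33 (mod 41) since 5·33 = 165 ≡ 1, so λ ≡ 29.
  x = λ² - 8 - 13 = 841 - 21 ≡ 0; y = λ·(8 - 0) - 21 ≡ 6. → (0, 6)
5Q: (0, 6) + (13, 2). λ = (2 - 6)/(13 - 0) ≡ 37/13 mod 41. 13⁻¹ ≡ 19 (mod 41), so λ ≡ 6.
  x = λ² - 0 - 13 = 36 - 13 ≡ 23; y = λ·(0 - 23) - 6 ≡ 20. → (23, 20)
6Q: (23, 20) + (13, 2). λ = (2 - 20)/(13 - 23) ≡ 23/31 mod 41. 31⁻¹ ≡ 4 (mod 41) since 31·4 = 124 ≡ 1, so λ ≡ 10.
  x = λ² - 23 - 13 = 100 - 36 ≡ 23; y = λ·(23 - 23) - 20 ≡ 21. → (23, 21)
7Q: (23, 21) + (13, 2). λ = (2 - 21)/(13 - 23) ≡ 22/31 mod 41. 31⁻¹ ≡ 4 (mod 41), so λ ≡ 6.
  x = λ² - 23 - 13 = 36 - 36 ≡ 0; y = λ·(23 - 0) - 21 ≡ 35. → (0, 35)
8Q: (0, 35) + (13, 2). λ = (2 - 35)/(13 - 0) ≡ 8/13 mod 41. 13⁻¹ ≡ 19 (mod 41) since 13·19 = 247 ≡ 1, so λ ≡ 29.
  x = λ² - 0 - 13 = 841 - 13 ≡ 8; y = λ·(0 - 8) - 35 ≡ 20. → (8, 20)

(8, 20)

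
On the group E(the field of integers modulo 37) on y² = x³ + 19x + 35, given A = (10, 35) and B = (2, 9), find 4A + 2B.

First 4A:
Repeated addition: build up to 4A.
2A: tangent at (10, 35): λ = (3·10² + 19)/(2·35) ≡ 23/33. 33⁻¹ ≡ 9 (mod 37), so λ ≡ 23·9 ≡ 22.
  x = λ² - 10 - 10 = 484 - 20 ≡ 20; y = λ·(10 - 20) - 35 ≡ 4. → (20, 4)
3A: (20, 4) + (10, 35). λ = (35 - 4)/(10 - 20) ≡ 31/27 mod 37. 27⁻¹ ≡ 11 (mod 37), so λ ≡ 8.
  x = λ² - 20 - 10 = 64 - 30 ≡ 34; y = λ·(20 - 34) - 4 ≡ 32. → (34, 32)
4A: (34, 32) + (10, 35). λ = (35 - 32)/(10 - 34) ≡ 3/13 mod 37. 13⁻¹ ≡ 20 (mod 37), so λ ≡ 23.
  x = λ² - 34 - 10 = 529 - 44 ≡ 4; y = λ·(34 - 4) - 32 ≡ 29. → (4, 29)
4A = (4, 29).
Next 2B:
Repeated addition: build up to 2B.
2B: tangent at (2, 9): λ = (3·2² + 19)/(2·9) ≡ 31/18. 18⁻¹ ≡ 35 (mod 37), so λ ≡ 31·35 ≡ 12.
  x = λ² - 2 - 2 = 144 - 4 ≡ 29; y = λ·(2 - 29) - 9 ≡ 0. → (29, 0)
2B = (29, 0).
Finally 4A + 2B:
(4, 29) + (29, 0). λ = (0 - 29)/(29 - 4) ≡ 8/25 mod 37. 25⁻¹ ≡ 3 (mod 37) since 25·3 = 75 ≡ 1, so λ ≡ 24.
  x = λ² - 4 - 29 = 576 - 33 ≡ 25; y = λ·(4 - 25) - 29 ≡ 22. → (25, 22)

(25, 22)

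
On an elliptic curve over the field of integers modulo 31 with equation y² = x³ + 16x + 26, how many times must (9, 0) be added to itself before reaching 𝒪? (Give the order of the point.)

2P: (9, 0) + (9, 0): same x and y₁ ≡ -y₂, so the sum is 𝒪.
2P = 𝒪, so the order is 2.

2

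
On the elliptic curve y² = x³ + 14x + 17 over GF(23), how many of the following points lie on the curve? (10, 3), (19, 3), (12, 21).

1

(10, 3): 3² ≡ 9, rhs ≡ 7 → off.
(19, 3): 3² ≡ 9, rhs ≡ 12 → off.
(12, 21): 21² ≡ 4, rhs ≡ 4 → on.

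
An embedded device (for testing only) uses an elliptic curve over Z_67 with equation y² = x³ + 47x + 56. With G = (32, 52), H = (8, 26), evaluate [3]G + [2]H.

(65, 17)

First 3G:
Repeated addition: build up to 3G.
2G: tangent at (32, 52): λ = (3·32² + 47)/(2·52) ≡ 37/37. 37⁻¹ ≡ 29 (mod 67), so λ ≡ 37·29 ≡ 1.
  x = λ² - 32 - 32 = 1 - 64 ≡ 4; y = λ·(32 - 4) - 52 ≡ 43. → (4, 43)
3G: (4, 43) + (32, 52). λ = (52 - 43)/(32 - 4) ≡ 9/28 mod 67. 28⁻¹ ≡ 12 (mod 67), so λ ≡ 41.
  x = λ² - 4 - 32 = 1681 - 36 ≡ 37; y = λ·(4 - 37) - 43 ≡ 11. → (37, 11)
3G = (37, 11).
Next 2H:
Repeated addition: build up to 2H.
2H: tangent at (8, 26): λ = (3·8² + 47)/(2·26) ≡ 38/52. 52⁻¹ ≡ 58 (mod 67) since 52·58 = 3016 ≡ 1, so λ ≡ 38·58 ≡ 60.
  x = λ² - 8 - 8 = 3600 - 16 ≡ 33; y = λ·(8 - 33) - 26 ≡ 15. → (33, 15)
2H = (33, 15).
Finally 3G + 2H:
(37, 11) + (33, 15). λ = (15 - 11)/(33 - 37) ≡ 4/63 mod 67. 63⁻¹ ≡ 50 (mod 67), so λ ≡ 66.
  x = λ² - 37 - 33 = 4356 - 70 ≡ 65; y = λ·(37 - 65) - 11 ≡ 17. → (65, 17)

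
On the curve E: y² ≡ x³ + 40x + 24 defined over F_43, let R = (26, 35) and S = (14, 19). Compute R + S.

(26, 35) + (14, 19). λ = (19 - 35)/(14 - 26) ≡ 27/31 mod 43. 31⁻¹ ≡ 25 (mod 43) since 31·25 = 775 ≡ 1, so λ ≡ 30.
  x = λ² - 26 - 14 = 900 - 40 ≡ 0; y = λ·(26 - 0) - 35 ≡ 14. → (0, 14)

(0, 14)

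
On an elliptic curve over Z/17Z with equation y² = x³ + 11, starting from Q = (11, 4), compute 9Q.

Repeated addition: build up to 9Q.
2Q: tangent at (11, 4): λ = (3·11² + 0)/(2·4) ≡ 6/8. 8⁻¹ ≡ 15 (mod 17) since 8·15 = 120 ≡ 1, so λ ≡ 6·15 ≡ 5.
  x = λ² - 11 - 11 = 25 - 22 ≡ 3; y = λ·(11 - 3) - 4 ≡ 2. → (3, 2)
3Q: (3, 2) + (11, 4). λ = (4 - 2)/(11 - 3) ≡ 2/8 mod 17. 8⁻¹ ≡ 15 (mod 17) since 8·15 = 120 ≡ 1, so λ ≡ 13.
  x = λ² - 3 - 11 = 169 - 14 ≡ 2; y = λ·(3 - 2) - 2 ≡ 11. → (2, 11)
4Q: (2, 11) + (11, 4). λ = (4 - 11)/(11 - 2) ≡ 10/9 mod 17. 9⁻¹ ≡ 2 (mod 17) since 9·2 = 18 ≡ 1, so λ ≡ 3.
  x = λ² - 2 - 11 = 9 - 13 ≡ 13; y = λ·(2 - 13) - 11 ≡ 7. → (13, 7)
5Q: (13, 7) + (11, 4). λ = (4 - 7)/(11 - 13) ≡ 14/15 mod 17. 15⁻¹ ≡ 8 (mod 17), so λ ≡ 10.
  x = λ² - 13 - 11 = 100 - 24 ≡ 8; y = λ·(13 - 8) - 7 ≡ 9. → (8, 9)
6Q: (8, 9) + (11, 4). λ = (4 - 9)/(11 - 8) ≡ 12/3 mod 17. 3⁻¹ ≡ 6 (mod 17) since 3·6 = 18 ≡ 1, so λ ≡ 4.
  x = λ² - 8 - 11 = 16 - 19 ≡ 14; y = λ·(8 - 14) - 9 ≡ 1. → (14, 1)
7Q: (14, 1) + (11, 4). λ = (4 - 1)/(11 - 14) ≡ 3/14 mod 17. 14⁻¹ ≡ 11 (mod 17), so λ ≡ 16.
  x = λ² - 14 - 11 = 256 - 25 ≡ 10; y = λ·(14 - 10) - 1 ≡ 12. → (10, 12)
8Q: (10, 12) + (11, 4). λ = (4 - 12)/(11 - 10) ≡ 9/1 mod 17. 1⁻¹ ≡ 1 (mod 17), so λ ≡ 9.
  x = λ² - 10 - 11 = 81 - 21 ≡ 9; y = λ·(10 - 9) - 12 ≡ 14. → (9, 14)
9Q: (9, 14) + (11, 4). λ = (4 - 14)/(11 - 9) ≡ 7/2 mod 17. 2⁻¹ ≡ 9 (mod 17) since 2·9 = 18 ≡ 1, so λ ≡ 12.
  x = λ² - 9 - 11 = 144 - 20 ≡ 5; y = λ·(9 - 5) - 14 ≡ 0. → (5, 0)

(5, 0)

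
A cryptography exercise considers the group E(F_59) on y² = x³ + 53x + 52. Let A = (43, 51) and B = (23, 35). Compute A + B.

(43, 51) + (23, 35). λ = (35 - 51)/(23 - 43) ≡ 43/39 mod 59. 39⁻¹ ≡ 56 (mod 59), so λ ≡ 48.
  x = λ² - 43 - 23 = 2304 - 66 ≡ 55; y = λ·(43 - 55) - 51 ≡ 22. → (55, 22)

(55, 22)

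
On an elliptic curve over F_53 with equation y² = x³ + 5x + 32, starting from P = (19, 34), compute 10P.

(45, 40)

Double-and-add on 10 = (1010)₂. Start with P = (19, 34) for the leading 1-bit.
double: tangent at (19, 34): λ = (3·19² + 5)/(2·34) ≡ 28/15. 15⁻¹ ≡ 46 (mod 53) since 15·46 = 690 ≡ 1, so λ ≡ 28·46 ≡ 16.
  x = λ² - 19 - 19 = 256 - 38 ≡ 6; y = λ·(19 - 6) - 34 ≡ 15. → (6, 15)
double: tangent at (6, 15): λ = (3·6² + 5)/(2·15) ≡ 7/30. 30⁻¹ ≡ 23 (mod 53), so λ ≡ 7·23 ≡ 2.
  x = λ² - 6 - 6 = 4 - 12 ≡ 45; y = λ·(6 - 45) - 15 ≡ 13. → (45, 13)
add P: (45, 13) + (19, 34). λ = (34 - 13)/(19 - 45) ≡ 21/27 mod 53. 27⁻¹ ≡ 2 (mod 53) since 27·2 = 54 ≡ 1, so λ ≡ 42.
  x = λ² - 45 - 19 = 1764 - 64 ≡ 4; y = λ·(45 - 4) - 13 ≡ 13. → (4, 13)
double: tangent at (4, 13): λ = (3·4² + 5)/(2·13) ≡ 0/26. 26⁻¹ ≡ 51 (mod 53), so λ ≡ 0·51 ≡ 0.
  x = λ² - 4 - 4 = 0 - 8 ≡ 45; y = λ·(4 - 45) - 13 ≡ 40. → (45, 40)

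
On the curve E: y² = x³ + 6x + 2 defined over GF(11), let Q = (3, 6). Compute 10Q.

Double-and-add on 10 = (1010)₂. Start with Q = (3, 6) for the leading 1-bit.
double: tangent at (3, 6): λ = (3·3² + 6)/(2·6) ≡ 0/1. 1⁻¹ ≡ 1 (mod 11) since 1·1 = 1 ≡ 1, so λ ≡ 0·1 ≡ 0.
  x = λ² - 3 - 3 = 0 - 6 ≡ 5; y = λ·(3 - 5) - 6 ≡ 5. → (5, 5)
double: tangent at (5, 5): λ = (3·5² + 6)/(2·5) ≡ 4/10. 10⁻¹ ≡ 10 (mod 11), so λ ≡ 4·10 ≡ 7.
  x = λ² - 5 - 5 = 49 - 10 ≡ 6; y = λ·(5 - 6) - 5 ≡ 10. → (6, 10)
add Q: (6, 10) + (3, 6). λ = (6 - 10)/(3 - 6) ≡ 7/8 mod 11. 8⁻¹ ≡ 7 (mod 11) since 8·7 = 56 ≡ 1, so λ ≡ 5.
  x = λ² - 6 - 3 = 25 - 9 ≡ 5; y = λ·(6 - 5) - 10 ≡ 6. → (5, 6)
double: tangent at (5, 6): λ = (3·5² + 6)/(2·6) ≡ 4/1. 1⁻¹ ≡ 1 (mod 11) since 1·1 = 1 ≡ 1, so λ ≡ 4·1 ≡ 4.
  x = λ² - 5 - 5 = 16 - 10 ≡ 6; y = λ·(5 - 6) - 6 ≡ 1. → (6, 1)

(6, 1)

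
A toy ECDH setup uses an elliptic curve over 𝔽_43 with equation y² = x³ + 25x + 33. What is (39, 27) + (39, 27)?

tangent at (39, 27): λ = (3·39² + 25)/(2·27) ≡ 30/11. 11⁻¹ ≡ 4 (mod 43), so λ ≡ 30·4 ≡ 34.
  x = λ² - 39 - 39 = 1156 - 78 ≡ 3; y = λ·(39 - 3) - 27 ≡ 36. → (3, 36)

(3, 36)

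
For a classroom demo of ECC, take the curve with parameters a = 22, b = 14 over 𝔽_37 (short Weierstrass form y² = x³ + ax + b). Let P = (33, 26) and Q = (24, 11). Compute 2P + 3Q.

First 2P:
Repeated addition: build up to 2P.
2P: tangent at (33, 26): λ = (3·33² + 22)/(2·26) ≡ 33/15. 15⁻¹ ≡ 5 (mod 37) since 15·5 = 75 ≡ 1, so λ ≡ 33·5 ≡ 17.
  x = λ² - 33 - 33 = 289 - 66 ≡ 1; y = λ·(33 - 1) - 26 ≡ 0. → (1, 0)
2P = (1, 0).
Next 3Q:
Repeated addition: build up to 3Q.
2Q: tangent at (24, 11): λ = (3·24² + 22)/(2·11) ≡ 11/22. 22⁻¹ ≡ 32 (mod 37), so λ ≡ 11·32 ≡ 19.
  x = λ² - 24 - 24 = 361 - 48 ≡ 17; y = λ·(24 - 17) - 11 ≡ 11. → (17, 11)
3Q: (17, 11) + (24, 11). λ = (11 - 11)/(24 - 17) ≡ 0/7 mod 37. 7⁻¹ ≡ 16 (mod 37), so λ ≡ 0.
  x = λ² - 17 - 24 = 0 - 41 ≡ 33; y = λ·(17 - 33) - 11 ≡ 26. → (33, 26)
3Q = (33, 26).
Finally 2P + 3Q:
(1, 0) + (33, 26). λ = (26 - 0)/(33 - 1) ≡ 26/32 mod 37. 32⁻¹ ≡ 22 (mod 37) since 32·22 = 704 ≡ 1, so λ ≡ 17.
  x = λ² - 1 - 33 = 289 - 34 ≡ 33; y = λ·(1 - 33) - 0 ≡ 11. → (33, 11)

(33, 11)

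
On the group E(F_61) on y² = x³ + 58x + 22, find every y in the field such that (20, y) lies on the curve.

none

x³ + 58x + 22 = 9182 ≡ 32 (mod 61).
32 is a non-residue mod 61; no y exists.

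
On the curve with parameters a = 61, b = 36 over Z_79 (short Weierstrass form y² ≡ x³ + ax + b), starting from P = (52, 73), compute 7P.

(63, 39)

Double-and-add on 7 = (111)₂. Start with P = (52, 73) for the leading 1-bit.
double: tangent at (52, 73): λ = (3·52² + 61)/(2·73) ≡ 36/67. 67⁻¹ ≡ 46 (mod 79), so λ ≡ 36·46 ≡ 76.
  x = λ² - 52 - 52 = 5776 - 104 ≡ 63; y = λ·(52 - 63) - 73 ≡ 39. → (63, 39)
add P: (63, 39) + (52, 73). λ = (73 - 39)/(52 - 63) ≡ 34/68 mod 79. 68⁻¹ ≡ 43 (mod 79) since 68·43 = 2924 ≡ 1, so λ ≡ 40.
  x = λ² - 63 - 52 = 1600 - 115 ≡ 63; y = λ·(63 - 63) - 39 ≡ 40. → (63, 40)
double: tangent at (63, 40): λ = (3·63² + 61)/(2·40) ≡ 39/1. 1⁻¹ ≡ 1 (mod 79) since 1·1 = 1 ≡ 1, so λ ≡ 39·1 ≡ 39.
  x = λ² - 63 - 63 = 1521 - 126 ≡ 52; y = λ·(63 - 52) - 40 ≡ 73. → (52, 73)
add P: tangent at (52, 73): λ = (3·52² + 61)/(2·73) ≡ 36/67. 67⁻¹ ≡ 46 (mod 79), so λ ≡ 36·46 ≡ 76.
  x = λ² - 52 - 52 = 5776 - 104 ≡ 63; y = λ·(52 - 63) - 73 ≡ 39. → (63, 39)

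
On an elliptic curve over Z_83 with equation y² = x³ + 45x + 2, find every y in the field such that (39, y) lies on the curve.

x³ + 45x + 2 = 61076 ≡ 71 (mod 83).
71 is a non-residue mod 83; no y exists.

none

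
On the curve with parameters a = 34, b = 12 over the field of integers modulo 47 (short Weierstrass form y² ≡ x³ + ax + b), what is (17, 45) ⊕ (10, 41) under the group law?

(28, 36)

(17, 45) + (10, 41). λ = (41 - 45)/(10 - 17) ≡ 43/40 mod 47. 40⁻¹ ≡ 20 (mod 47) since 40·20 = 800 ≡ 1, so λ ≡ 14.
  x = λ² - 17 - 10 = 196 - 27 ≡ 28; y = λ·(17 - 28) - 45 ≡ 36. → (28, 36)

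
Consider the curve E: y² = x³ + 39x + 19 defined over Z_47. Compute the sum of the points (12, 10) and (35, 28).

(27, 13)

(12, 10) + (35, 28). λ = (28 - 10)/(35 - 12) ≡ 18/23 mod 47. 23⁻¹ ≡ 45 (mod 47), so λ ≡ 11.
  x = λ² - 12 - 35 = 121 - 47 ≡ 27; y = λ·(12 - 27) - 10 ≡ 13. → (27, 13)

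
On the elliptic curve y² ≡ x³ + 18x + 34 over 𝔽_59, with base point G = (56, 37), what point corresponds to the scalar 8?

Double-and-add on 8 = (1000)₂. Start with G = (56, 37) for the leading 1-bit.
double: tangent at (56, 37): λ = (3·56² + 18)/(2·37) ≡ 45/15. 15⁻¹ ≡ 4 (mod 59), so λ ≡ 45·4 ≡ 3.
  x = λ² - 56 - 56 = 9 - 112 ≡ 15; y = λ·(56 - 15) - 37 ≡ 27. → (15, 27)
double: tangent at (15, 27): λ = (3·15² + 18)/(2·27) ≡ 44/54. 54⁻¹ ≡ 47 (mod 59), so λ ≡ 44·47 ≡ 3.
  x = λ² - 15 - 15 = 9 - 30 ≡ 38; y = λ·(15 - 38) - 27 ≡ 22. → (38, 22)
double: tangent at (38, 22): λ = (3·38² + 18)/(2·22) ≡ 43/44. 44⁻¹ ≡ 55 (mod 59) since 44·55 = 2420 ≡ 1, so λ ≡ 43·55 ≡ 5.
  x = λ² - 38 - 38 = 25 - 76 ≡ 8; y = λ·(38 - 8) - 22 ≡ 10. → (8, 10)

(8, 10)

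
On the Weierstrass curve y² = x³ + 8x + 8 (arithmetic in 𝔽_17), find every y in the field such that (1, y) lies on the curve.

x³ + 8x + 8 = 17 ≡ 0 (mod 17).
Only y = 0 satisfies y² ≡ 0.

0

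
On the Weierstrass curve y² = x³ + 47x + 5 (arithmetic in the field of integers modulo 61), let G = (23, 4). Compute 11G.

(20, 10)

Repeated addition: build up to 11G.
2G: tangent at (23, 4): λ = (3·23² + 47)/(2·4) ≡ 48/8. 8⁻¹ ≡ 23 (mod 61), so λ ≡ 48·23 ≡ 6.
  x = λ² - 23 - 23 = 36 - 46 ≡ 51; y = λ·(23 - 51) - 4 ≡ 11. → (51, 11)
3G: (51, 11) + (23, 4). λ = (4 - 11)/(23 - 51) ≡ 54/33 mod 61. 33⁻¹ ≡ 37 (mod 61) since 33·37 = 1221 ≡ 1, so λ ≡ 46.
  x = λ² - 51 - 23 = 2116 - 74 ≡ 29; y = λ·(51 - 29) - 11 ≡ 25. → (29, 25)
4G: (29, 25) + (23, 4). λ = (4 - 25)/(23 - 29) ≡ 40/55 mod 61. 55⁻¹ ≡ 10 (mod 61) since 55·10 = 550 ≡ 1, so λ ≡ 34.
  x = λ² - 29 - 23 = 1156 - 52 ≡ 6; y = λ·(29 - 6) - 25 ≡ 25. → (6, 25)
5G: (6, 25) + (23, 4). λ = (4 - 25)/(23 - 6) ≡ 40/17 mod 61. 17⁻¹ ≡ 18 (mod 61) since 17·18 = 306 ≡ 1, so λ ≡ 49.
  x = λ² - 6 - 23 = 2401 - 29 ≡ 54; y = λ·(6 - 54) - 25 ≡ 2. → (54, 2)
6G: (54, 2) + (23, 4). λ = (4 - 2)/(23 - 54) ≡ 2/30 mod 61. 30⁻¹ ≡ 59 (mod 61) since 30·59 = 1770 ≡ 1, so λ ≡ 57.
  x = λ² - 54 - 23 = 3249 - 77 ≡ 0; y = λ·(54 - 0) - 2 ≡ 26. → (0, 26)
7G: (0, 26) + (23, 4). λ = (4 - 26)/(23 - 0) ≡ 39/23 mod 61. 23⁻¹ ≡ 8 (mod 61), so λ ≡ 7.
  x = λ² - 0 - 23 = 49 - 23 ≡ 26; y = λ·(0 - 26) - 26 ≡ 36. → (26, 36)
8G: (26, 36) + (23, 4). λ = (4 - 36)/(23 - 26) ≡ 29/58 mod 61. 58⁻¹ ≡ 20 (mod 61) since 58·20 = 1160 ≡ 1, so λ ≡ 31.
  x = λ² - 26 - 23 = 961 - 49 ≡ 58; y = λ·(26 - 58) - 36 ≡ 9. → (58, 9)
9G: (58, 9) + (23, 4). λ = (4 - 9)/(23 - 58) ≡ 56/26 mod 61. 26⁻¹ ≡ 54 (mod 61) since 26·54 = 1404 ≡ 1, so λ ≡ 35.
  x = λ² - 58 - 23 = 1225 - 81 ≡ 46; y = λ·(58 - 46) - 9 ≡ 45. → (46, 45)
10G: (46, 45) + (23, 4). λ = (4 - 45)/(23 - 46) ≡ 20/38 mod 61. 38⁻¹ ≡ 53 (mod 61), so λ ≡ 23.
  x = λ² - 46 - 23 = 529 - 69 ≡ 33; y = λ·(46 - 33) - 45 ≡ 10. → (33, 10)
11G: (33, 10) + (23, 4). λ = (4 - 10)/(23 - 33) ≡ 55/51 mod 61. 51⁻¹ ≡ 6 (mod 61), so λ ≡ 25.
  x = λ² - 33 - 23 = 625 - 56 ≡ 20; y = λ·(33 - 20) - 10 ≡ 10. → (20, 10)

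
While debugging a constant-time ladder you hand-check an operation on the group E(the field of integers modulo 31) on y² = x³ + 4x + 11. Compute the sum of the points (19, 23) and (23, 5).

(19, 23) + (23, 5). λ = (5 - 23)/(23 - 19) ≡ 13/4 mod 31. 4⁻¹ ≡ 8 (mod 31) since 4·8 = 32 ≡ 1, so λ ≡ 11.
  x = λ² - 19 - 23 = 121 - 42 ≡ 17; y = λ·(19 - 17) - 23 ≡ 30. → (17, 30)

(17, 30)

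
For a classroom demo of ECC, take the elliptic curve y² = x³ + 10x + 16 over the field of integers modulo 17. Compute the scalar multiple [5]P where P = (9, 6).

(7, 15)

Double-and-add on 5 = (101)₂. Start with P = (9, 6) for the leading 1-bit.
double: tangent at (9, 6): λ = (3·9² + 10)/(2·6) ≡ 15/12. 12⁻¹ ≡ 10 (mod 17) since 12·10 = 120 ≡ 1, so λ ≡ 15·10 ≡ 14.
  x = λ² - 9 - 9 = 196 - 18 ≡ 8; y = λ·(9 - 8) - 6 ≡ 8. → (8, 8)
double: tangent at (8, 8): λ = (3·8² + 10)/(2·8) ≡ 15/16. 16⁻¹ ≡ 16 (mod 17), so λ ≡ 15·16 ≡ 2.
  x = λ² - 8 - 8 = 4 - 16 ≡ 5; y = λ·(8 - 5) - 8 ≡ 15. → (5, 15)
add P: (5, 15) + (9, 6). λ = (6 - 15)/(9 - 5) ≡ 8/4 mod 17. 4⁻¹ ≡ 13 (mod 17) since 4·13 = 52 ≡ 1, so λ ≡ 2.
  x = λ² - 5 - 9 = 4 - 14 ≡ 7; y = λ·(5 - 7) - 15 ≡ 15. → (7, 15)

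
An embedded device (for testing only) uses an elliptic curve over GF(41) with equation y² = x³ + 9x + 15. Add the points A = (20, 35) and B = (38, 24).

(4, 19)

(20, 35) + (38, 24). λ = (24 - 35)/(38 - 20) ≡ 30/18 mod 41. 18⁻¹ ≡ 16 (mod 41) since 18·16 = 288 ≡ 1, so λ ≡ 29.
  x = λ² - 20 - 38 = 841 - 58 ≡ 4; y = λ·(20 - 4) - 35 ≡ 19. → (4, 19)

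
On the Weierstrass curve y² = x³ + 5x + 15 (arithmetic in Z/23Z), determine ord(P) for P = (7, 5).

2P: tangent at (7, 5): λ = (3·7² + 5)/(2·5) ≡ 14/10. 10⁻¹ ≡ 7 (mod 23), so λ ≡ 14·7 ≡ 6.
  x = λ² - 7 - 7 = 36 - 14 ≡ 22; y = λ·(7 - 22) - 5 ≡ 20. → (22, 20)
3P: (22, 20) + (7, 5). λ = (5 - 20)/(7 - 22) ≡ 8/8 mod 23. 8⁻¹ ≡ 3 (mod 23) since 8·3 = 24 ≡ 1, so λ ≡ 1.
  x = λ² - 22 - 7 = 1 - 29 ≡ 18; y = λ·(22 - 18) - 20 ≡ 7. → (18, 7)
4P: (18, 7) + (7, 5). λ = (5 - 7)/(7 - 18) ≡ 21/12 mod 23. 12⁻¹ ≡ 2 (mod 23) since 12·2 = 24 ≡ 1, so λ ≡ 19.
  x = λ² - 18 - 7 = 361 - 25 ≡ 14; y = λ·(18 - 14) - 7 ≡ 0. → (14, 0)
5P: (14, 0) + (7, 5). λ = (5 - 0)/(7 - 14) ≡ 5/16 mod 23. 16⁻¹ ≡ 13 (mod 23) since 16·13 = 208 ≡ 1, so λ ≡ 19.
  x = λ² - 14 - 7 = 361 - 21 ≡ 18; y = λ·(14 - 18) - 0 ≡ 16. → (18, 16)
6P: (18, 16) + (7, 5). λ = (5 - 16)/(7 - 18) ≡ 12/12 mod 23. 12⁻¹ ≡ 2 (mod 23), so λ ≡ 1.
  x = λ² - 18 - 7 = 1 - 25 ≡ 22; y = λ·(18 - 22) - 16 ≡ 3. → (22, 3)
7P: (22, 3) + (7, 5). λ = (5 - 3)/(7 - 22) ≡ 2/8 mod 23. 8⁻¹ ≡ 3 (mod 23) since 8·3 = 24 ≡ 1, so λ ≡ 6.
  x = λ² - 22 - 7 = 36 - 29 ≡ 7; y = λ·(22 - 7) - 3 ≡ 18. → (7, 18)
8P: (7, 18) + (7, 5): same x and y₁ ≡ -y₂, so the sum is the point at infinity.
8P = the point at infinity, so the order is 8.

8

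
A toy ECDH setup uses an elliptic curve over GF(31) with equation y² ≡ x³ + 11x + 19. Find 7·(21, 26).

(17, 2)

Write Q = (21, 26).
Repeated addition: build up to 7Q.
2Q: tangent at (21, 26): λ = (3·21² + 11)/(2·26) ≡ 1/21. 21⁻¹ ≡ 3 (mod 31) since 21·3 = 63 ≡ 1, so λ ≡ 1·3 ≡ 3.
  x = λ² - 21 - 21 = 9 - 42 ≡ 29; y = λ·(21 - 29) - 26 ≡ 12. → (29, 12)
3Q: (29, 12) + (21, 26). λ = (26 - 12)/(21 - 29) ≡ 14/23 mod 31. 23⁻¹ ≡ 27 (mod 31) since 23·27 = 621 ≡ 1, so λ ≡ 6.
  x = λ² - 29 - 21 = 36 - 50 ≡ 17; y = λ·(29 - 17) - 12 ≡ 29. → (17, 29)
4Q: (17, 29) + (21, 26). λ = (26 - 29)/(21 - 17) ≡ 28/4 mod 31. 4⁻¹ ≡ 8 (mod 31), so λ ≡ 7.
  x = λ² - 17 - 21 = 49 - 38 ≡ 11; y = λ·(17 - 11) - 29 ≡ 13. → (11, 13)
5Q: (11, 13) + (21, 26). λ = (26 - 13)/(21 - 11) ≡ 13/10 mod 31. 10⁻¹ ≡ 28 (mod 31) since 10·28 = 280 ≡ 1, so λ ≡ 23.
  x = λ² - 11 - 21 = 529 - 32 ≡ 1; y = λ·(11 - 1) - 13 ≡ 0. → (1, 0)
6Q: (1, 0) + (21, 26). λ = (26 - 0)/(21 - 1) ≡ 26/20 mod 31. 20⁻¹ ≡ 14 (mod 31) since 20·14 = 280 ≡ 1, so λ ≡ 23.
  x = λ² - 1 - 21 = 529 - 22 ≡ 11; y = λ·(1 - 11) - 0 ≡ 18. → (11, 18)
7Q: (11, 18) + (21, 26). λ = (26 - 18)/(21 - 11) ≡ 8/10 mod 31. 10⁻¹ ≡ 28 (mod 31) since 10·28 = 280 ≡ 1, so λ ≡ 7.
  x = λ² - 11 - 21 = 49 - 32 ≡ 17; y = λ·(11 - 17) - 18 ≡ 2. → (17, 2)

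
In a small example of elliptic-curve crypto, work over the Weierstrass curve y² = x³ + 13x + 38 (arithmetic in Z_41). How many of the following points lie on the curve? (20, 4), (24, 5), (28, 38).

(20, 4): 4² ≡ 16, rhs ≡ 16 → on.
(24, 5): 5² ≡ 25, rhs ≡ 29 → off.
(28, 38): 38² ≡ 9, rhs ≡ 9 → on.

2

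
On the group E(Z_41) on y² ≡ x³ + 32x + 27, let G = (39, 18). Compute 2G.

tangent at (39, 18): λ = (3·39² + 32)/(2·18) ≡ 3/36. 36⁻¹ ≡ 8 (mod 41), so λ ≡ 3·8 ≡ 24.
  x = λ² - 39 - 39 = 576 - 78 ≡ 6; y = λ·(39 - 6) - 18 ≡ 36. → (6, 36)

(6, 36)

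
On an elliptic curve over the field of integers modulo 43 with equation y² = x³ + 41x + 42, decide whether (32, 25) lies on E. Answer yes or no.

y² = 25² ≡ 23; x³ + 41x + 42 = 34122 ≡ 23 (mod 43). 23 = 23.

yes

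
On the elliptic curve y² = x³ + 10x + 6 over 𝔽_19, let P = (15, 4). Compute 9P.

(8, 16)

Double-and-add on 9 = (1001)₂. Start with P = (15, 4) for the leading 1-bit.
double: tangent at (15, 4): λ = (3·15² + 10)/(2·4) ≡ 1/8. 8⁻¹ ≡ 12 (mod 19), so λ ≡ 1·12 ≡ 12.
  x = λ² - 15 - 15 = 144 - 30 ≡ 0; y = λ·(15 - 0) - 4 ≡ 5. → (0, 5)
double: tangent at (0, 5): λ = (3·0² + 10)/(2·5) ≡ 10/10. 10⁻¹ ≡ 2 (mod 19) since 10·2 = 20 ≡ 1, so λ ≡ 10·2 ≡ 1.
  x = λ² - 0 - 0 = 1 - 0 ≡ 1; y = λ·(0 - 1) - 5 ≡ 13. → (1, 13)
double: tangent at (1, 13): λ = (3·1² + 10)/(2·13) ≡ 13/7. 7⁻¹ ≡ 11 (mod 19), so λ ≡ 13·11 ≡ 10.
  x = λ² - 1 - 1 = 100 - 2 ≡ 3; y = λ·(1 - 3) - 13 ≡ 5. → (3, 5)
add P: (3, 5) + (15, 4). λ = (4 - 5)/(15 - 3) ≡ 18/12 mod 19. 12⁻¹ ≡ 8 (mod 19), so λ ≡ 11.
  x = λ² - 3 - 15 = 121 - 18 ≡ 8; y = λ·(3 - 8) - 5 ≡ 16. → (8, 16)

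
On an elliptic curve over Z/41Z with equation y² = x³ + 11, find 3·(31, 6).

Write P = (31, 6).
Repeated addition: build up to 3P.
2P: tangent at (31, 6): λ = (3·31² + 0)/(2·6) ≡ 13/12. 12⁻¹ ≡ 24 (mod 41), so λ ≡ 13·24 ≡ 25.
  x = λ² - 31 - 31 = 625 - 62 ≡ 30; y = λ·(31 - 30) - 6 ≡ 19. → (30, 19)
3P: (30, 19) + (31, 6). λ = (6 - 19)/(31 - 30) ≡ 28/1 mod 41. 1⁻¹ ≡ 1 (mod 41), so λ ≡ 28.
  x = λ² - 30 - 31 = 784 - 61 ≡ 26; y = λ·(30 - 26) - 19 ≡ 11. → (26, 11)

(26, 11)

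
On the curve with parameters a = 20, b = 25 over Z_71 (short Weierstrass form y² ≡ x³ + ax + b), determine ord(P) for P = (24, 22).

3

2P: tangent at (24, 22): λ = (3·24² + 20)/(2·22) ≡ 44/44. 44⁻¹ ≡ 21 (mod 71), so λ ≡ 44·21 ≡ 1.
  x = λ² - 24 - 24 = 1 - 48 ≡ 24; y = λ·(24 - 24) - 22 ≡ 49. → (24, 49)
3P: (24, 49) + (24, 22): same x and y₁ ≡ -y₂, so the sum is O.
3P = O, so the order is 3.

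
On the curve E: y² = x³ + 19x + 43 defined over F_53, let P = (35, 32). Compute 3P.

Repeated addition: build up to 3P.
2P: tangent at (35, 32): λ = (3·35² + 19)/(2·32) ≡ 37/11. 11⁻¹ ≡ 29 (mod 53), so λ ≡ 37·29 ≡ 13.
  x = λ² - 35 - 35 = 169 - 70 ≡ 46; y = λ·(35 - 46) - 32 ≡ 37. → (46, 37)
3P: (46, 37) + (35, 32). λ = (32 - 37)/(35 - 46) ≡ 48/42 mod 53. 42⁻¹ ≡ 24 (mod 53), so λ ≡ 39.
  x = λ² - 46 - 35 = 1521 - 81 ≡ 9; y = λ·(46 - 9) - 37 ≡ 28. → (9, 28)

(9, 28)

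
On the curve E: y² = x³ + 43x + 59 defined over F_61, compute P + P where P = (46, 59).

(27, 38)

tangent at (46, 59): λ = (3·46² + 43)/(2·59) ≡ 47/57. 57⁻¹ ≡ 15 (mod 61) since 57·15 = 855 ≡ 1, so λ ≡ 47·15 ≡ 34.
  x = λ² - 46 - 46 = 1156 - 92 ≡ 27; y = λ·(46 - 27) - 59 ≡ 38. → (27, 38)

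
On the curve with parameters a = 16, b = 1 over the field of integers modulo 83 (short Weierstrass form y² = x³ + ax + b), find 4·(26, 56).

Write P = (26, 56).
Repeated addition: build up to 4P.
2P: tangent at (26, 56): λ = (3·26² + 16)/(2·56) ≡ 52/29. 29⁻¹ ≡ 63 (mod 83), so λ ≡ 52·63 ≡ 39.
  x = λ² - 26 - 26 = 1521 - 52 ≡ 58; y = λ·(26 - 58) - 56 ≡ 24. → (58, 24)
3P: (58, 24) + (26, 56). λ = (56 - 24)/(26 - 58) ≡ 32/51 mod 83. 51⁻¹ ≡ 70 (mod 83) since 51·70 = 3570 ≡ 1, so λ ≡ 82.
  x = λ² - 58 - 26 = 6724 - 84 ≡ 0; y = λ·(58 - 0) - 24 ≡ 1. → (0, 1)
4P: (0, 1) + (26, 56). λ = (56 - 1)/(26 - 0) ≡ 55/26 mod 83. 26⁻¹ ≡ 16 (mod 83) since 26·16 = 416 ≡ 1, so λ ≡ 50.
  x = λ² - 0 - 26 = 2500 - 26 ≡ 67; y = λ·(0 - 67) - 1 ≡ 52. → (67, 52)

(67, 52)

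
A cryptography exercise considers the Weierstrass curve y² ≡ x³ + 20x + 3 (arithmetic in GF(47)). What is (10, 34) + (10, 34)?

(8, 39)

tangent at (10, 34): λ = (3·10² + 20)/(2·34) ≡ 38/21. 21⁻¹ ≡ 9 (mod 47), so λ ≡ 38·9 ≡ 13.
  x = λ² - 10 - 10 = 169 - 20 ≡ 8; y = λ·(10 - 8) - 34 ≡ 39. → (8, 39)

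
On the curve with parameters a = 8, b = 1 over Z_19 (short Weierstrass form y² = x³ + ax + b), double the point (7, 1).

(12, 1)

tangent at (7, 1): λ = (3·7² + 8)/(2·1) ≡ 3/2. 2⁻¹ ≡ 10 (mod 19), so λ ≡ 3·10 ≡ 11.
  x = λ² - 7 - 7 = 121 - 14 ≡ 12; y = λ·(7 - 12) - 1 ≡ 1. → (12, 1)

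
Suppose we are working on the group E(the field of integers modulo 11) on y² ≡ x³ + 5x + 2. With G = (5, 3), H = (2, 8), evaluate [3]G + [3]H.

(4, 3)

First 3G:
Repeated addition: build up to 3G.
2G: tangent at (5, 3): λ = (3·5² + 5)/(2·3) ≡ 3/6. 6⁻¹ ≡ 2 (mod 11), so λ ≡ 3·2 ≡ 6.
  x = λ² - 5 - 5 = 36 - 10 ≡ 4; y = λ·(5 - 4) - 3 ≡ 3. → (4, 3)
3G: (4, 3) + (5, 3). λ = (3 - 3)/(5 - 4) ≡ 0/1 mod 11. 1⁻¹ ≡ 1 (mod 11), so λ ≡ 0.
  x = λ² - 4 - 5 = 0 - 9 ≡ 2; y = λ·(4 - 2) - 3 ≡ 8. → (2, 8)
3G = (2, 8).
Next 3H:
Repeated addition: build up to 3H.
2H: tangent at (2, 8): λ = (3·2² + 5)/(2·8) ≡ 6/5. 5⁻¹ ≡ 9 (mod 11) since 5·9 = 45 ≡ 1, so λ ≡ 6·9 ≡ 10.
  x = λ² - 2 - 2 = 100 - 4 ≡ 8; y = λ·(2 - 8) - 8 ≡ 9. → (8, 9)
3H: (8, 9) + (2, 8). λ = (8 - 9)/(2 - 8) ≡ 10/5 mod 11. 5⁻¹ ≡ 9 (mod 11) since 5·9 = 45 ≡ 1, so λ ≡ 2.
  x = λ² - 8 - 2 = 4 - 10 ≡ 5; y = λ·(8 - 5) - 9 ≡ 8. → (5, 8)
3H = (5, 8).
Finally 3G + 3H:
(2, 8) + (5, 8). λ = (8 - 8)/(5 - 2) ≡ 0/3 mod 11. 3⁻¹ ≡ 4 (mod 11), so λ ≡ 0.
  x = λ² - 2 - 5 = 0 - 7 ≡ 4; y = λ·(2 - 4) - 8 ≡ 3. → (4, 3)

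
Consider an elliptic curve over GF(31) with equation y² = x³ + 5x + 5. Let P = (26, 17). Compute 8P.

Double-and-add on 8 = (1000)₂. Start with P = (26, 17) for the leading 1-bit.
double: tangent at (26, 17): λ = (3·26² + 5)/(2·17) ≡ 18/3. 3⁻¹ ≡ 21 (mod 31), so λ ≡ 18·21 ≡ 6.
  x = λ² - 26 - 26 = 36 - 52 ≡ 15; y = λ·(26 - 15) - 17 ≡ 18. → (15, 18)
double: tangent at (15, 18): λ = (3·15² + 5)/(2·18) ≡ 29/5. 5⁻¹ ≡ 25 (mod 31), so λ ≡ 29·25 ≡ 12.
  x = λ² - 15 - 15 = 144 - 30 ≡ 21; y = λ·(15 - 21) - 18 ≡ 3. → (21, 3)
double: tangent at (21, 3): λ = (3·21² + 5)/(2·3) ≡ 26/6. 6⁻¹ ≡ 26 (mod 31), so λ ≡ 26·26 ≡ 25.
  x = λ² - 21 - 21 = 625 - 42 ≡ 25; y = λ·(21 - 25) - 3 ≡ 21. → (25, 21)

(25, 21)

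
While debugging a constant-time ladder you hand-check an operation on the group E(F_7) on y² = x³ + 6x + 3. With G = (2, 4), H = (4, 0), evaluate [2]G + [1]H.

(2, 3)

First 2G:
Repeated addition: build up to 2G.
2G: tangent at (2, 4): λ = (3·2² + 6)/(2·4) ≡ 4/1. 1⁻¹ ≡ 1 (mod 7) since 1·1 = 1 ≡ 1, so λ ≡ 4·1 ≡ 4.
  x = λ² - 2 - 2 = 16 - 4 ≡ 5; y = λ·(2 - 5) - 4 ≡ 5. → (5, 5)
2G = (5, 5).
Finally 2G + H:
(5, 5) + (4, 0). λ = (0 - 5)/(4 - 5) ≡ 2/6 mod 7. 6⁻¹ ≡ 6 (mod 7), so λ ≡ 5.
  x = λ² - 5 - 4 = 25 - 9 ≡ 2; y = λ·(5 - 2) - 5 ≡ 3. → (2, 3)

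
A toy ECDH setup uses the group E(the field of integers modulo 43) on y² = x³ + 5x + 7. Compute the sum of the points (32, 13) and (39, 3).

(3, 7)

(32, 13) + (39, 3). λ = (3 - 13)/(39 - 32) ≡ 33/7 mod 43. 7⁻¹ ≡ 37 (mod 43) since 7·37 = 259 ≡ 1, so λ ≡ 17.
  x = λ² - 32 - 39 = 289 - 71 ≡ 3; y = λ·(32 - 3) - 13 ≡ 7. → (3, 7)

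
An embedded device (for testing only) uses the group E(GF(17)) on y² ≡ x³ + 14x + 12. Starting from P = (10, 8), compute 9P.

O

Double-and-add on 9 = (1001)₂. Start with P = (10, 8) for the leading 1-bit.
double: tangent at (10, 8): λ = (3·10² + 14)/(2·8) ≡ 8/16. 16⁻¹ ≡ 16 (mod 17), so λ ≡ 8·16 ≡ 9.
  x = λ² - 10 - 10 = 81 - 20 ≡ 10; y = λ·(10 - 10) - 8 ≡ 9. → (10, 9)
double: tangent at (10, 9): λ = (3·10² + 14)/(2·9) ≡ 8/1. 1⁻¹ ≡ 1 (mod 17), so λ ≡ 8·1 ≡ 8.
  x = λ² - 10 - 10 = 64 - 20 ≡ 10; y = λ·(10 - 10) - 9 ≡ 8. → (10, 8)
double: tangent at (10, 8): λ = (3·10² + 14)/(2·8) ≡ 8/16. 16⁻¹ ≡ 16 (mod 17), so λ ≡ 8·16 ≡ 9.
  x = λ² - 10 - 10 = 81 - 20 ≡ 10; y = λ·(10 - 10) - 8 ≡ 9. → (10, 9)
add P: (10, 9) + (10, 8): same x and y₁ ≡ -y₂, so the sum is O.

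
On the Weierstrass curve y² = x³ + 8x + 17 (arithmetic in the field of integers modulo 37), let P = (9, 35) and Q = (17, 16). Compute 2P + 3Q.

(27, 26)

First 2P:
Repeated addition: build up to 2P.
2P: tangent at (9, 35): λ = (3·9² + 8)/(2·35) ≡ 29/33. 33⁻¹ ≡ 9 (mod 37) since 33·9 = 297 ≡ 1, so λ ≡ 29·9 ≡ 2.
  x = λ² - 9 - 9 = 4 - 18 ≡ 23; y = λ·(9 - 23) - 35 ≡ 11. → (23, 11)
2P = (23, 11).
Next 3Q:
Repeated addition: build up to 3Q.
2Q: tangent at (17, 16): λ = (3·17² + 8)/(2·16) ≡ 24/32. 32⁻¹ ≡ 22 (mod 37), so λ ≡ 24·22 ≡ 10.
  x = λ² - 17 - 17 = 100 - 34 ≡ 29; y = λ·(17 - 29) - 16 ≡ 12. → (29, 12)
3Q: (29, 12) + (17, 16). λ = (16 - 12)/(17 - 29) ≡ 4/25 mod 37. 25⁻¹ ≡ 3 (mod 37) since 25·3 = 75 ≡ 1, so λ ≡ 12.
  x = λ² - 29 - 17 = 144 - 46 ≡ 24; y = λ·(29 - 24) - 12 ≡ 11. → (24, 11)
3Q = (24, 11).
Finally 2P + 3Q:
(23, 11) + (24, 11). λ = (11 - 11)/(24 - 23) ≡ 0/1 mod 37. 1⁻¹ ≡ 1 (mod 37), so λ ≡ 0.
  x = λ² - 23 - 24 = 0 - 47 ≡ 27; y = λ·(23 - 27) - 11 ≡ 26. → (27, 26)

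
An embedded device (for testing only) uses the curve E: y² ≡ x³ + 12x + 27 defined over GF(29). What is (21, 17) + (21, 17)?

tangent at (21, 17): λ = (3·21² + 12)/(2·17) ≡ 1/5. 5⁻¹ ≡ 6 (mod 29) since 5·6 = 30 ≡ 1, so λ ≡ 1·6 ≡ 6.
  x = λ² - 21 - 21 = 36 - 42 ≡ 23; y = λ·(21 - 23) - 17 ≡ 0. → (23, 0)

(23, 0)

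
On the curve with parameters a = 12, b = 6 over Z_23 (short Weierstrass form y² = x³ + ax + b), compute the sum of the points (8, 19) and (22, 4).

(8, 19) + (22, 4). λ = (4 - 19)/(22 - 8) ≡ 8/14 mod 23. 14⁻¹ ≡ 5 (mod 23) since 14·5 = 70 ≡ 1, so λ ≡ 17.
  x = λ² - 8 - 22 = 289 - 30 ≡ 6; y = λ·(8 - 6) - 19 ≡ 15. → (6, 15)

(6, 15)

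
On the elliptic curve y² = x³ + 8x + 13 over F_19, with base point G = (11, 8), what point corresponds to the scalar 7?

(11, 11)

Repeated addition: build up to 7G.
2G: tangent at (11, 8): λ = (3·11² + 8)/(2·8) ≡ 10/16. 16⁻¹ ≡ 6 (mod 19), so λ ≡ 10·6 ≡ 3.
  x = λ² - 11 - 11 = 9 - 22 ≡ 6; y = λ·(11 - 6) - 8 ≡ 7. → (6, 7)
3G: (6, 7) + (11, 8). λ = (8 - 7)/(11 - 6) ≡ 1/5 mod 19. 5⁻¹ ≡ 4 (mod 19), so λ ≡ 4.
  x = λ² - 6 - 11 = 16 - 17 ≡ 18; y = λ·(6 - 18) - 7 ≡ 2. → (18, 2)
4G: (18, 2) + (11, 8). λ = (8 - 2)/(11 - 18) ≡ 6/12 mod 19. 12⁻¹ ≡ 8 (mod 19) since 12·8 = 96 ≡ 1, so λ ≡ 10.
  x = λ² - 18 - 11 = 100 - 29 ≡ 14; y = λ·(18 - 14) - 2 ≡ 0. → (14, 0)
5G: (14, 0) + (11, 8). λ = (8 - 0)/(11 - 14) ≡ 8/16 mod 19. 16⁻¹ ≡ 6 (mod 19) since 16·6 = 96 ≡ 1, so λ ≡ 10.
  x = λ² - 14 - 11 = 100 - 25 ≡ 18; y = λ·(14 - 18) - 0 ≡ 17. → (18, 17)
6G: (18, 17) + (11, 8). λ = (8 - 17)/(11 - 18) ≡ 10/12 mod 19. 12⁻¹ ≡ 8 (mod 19) since 12·8 = 96 ≡ 1, so λ ≡ 4.
  x = λ² - 18 - 11 = 16 - 29 ≡ 6; y = λ·(18 - 6) - 17 ≡ 12. → (6, 12)
7G: (6, 12) + (11, 8). λ = (8 - 12)/(11 - 6) ≡ 15/5 mod 19. 5⁻¹ ≡ 4 (mod 19), so λ ≡ 3.
  x = λ² - 6 - 11 = 9 - 17 ≡ 11; y = λ·(6 - 11) - 12 ≡ 11. → (11, 11)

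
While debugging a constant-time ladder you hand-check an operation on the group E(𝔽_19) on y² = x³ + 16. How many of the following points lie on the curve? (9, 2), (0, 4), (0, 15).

(9, 2): 2² ≡ 4, rhs ≡ 4 → on.
(0, 4): 4² ≡ 16, rhs ≡ 16 → on.
(0, 15): 15² ≡ 16, rhs ≡ 16 → on.

3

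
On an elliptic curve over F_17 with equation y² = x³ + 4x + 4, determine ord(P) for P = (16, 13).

2P: tangent at (16, 13): λ = (3·16² + 4)/(2·13) ≡ 7/9. 9⁻¹ ≡ 2 (mod 17), so λ ≡ 7·2 ≡ 14.
  x = λ² - 16 - 16 = 196 - 32 ≡ 11; y = λ·(16 - 11) - 13 ≡ 6. → (11, 6)
3P: (11, 6) + (16, 13). λ = (13 - 6)/(16 - 11) ≡ 7/5 mod 17. 5⁻¹ ≡ 7 (mod 17) since 5·7 = 35 ≡ 1, so λ ≡ 15.
  x = λ² - 11 - 16 = 225 - 27 ≡ 11; y = λ·(11 - 11) - 6 ≡ 11. → (11, 11)
4P: (11, 11) + (16, 13). λ = (13 - 11)/(16 - 11) ≡ 2/5 mod 17. 5⁻¹ ≡ 7 (mod 17), so λ ≡ 14.
  x = λ² - 11 - 16 = 196 - 27 ≡ 16; y = λ·(11 - 16) - 11 ≡ 4. → (16, 4)
5P: (16, 4) + (16, 13): same x and y₁ ≡ -y₂, so the sum is the point at infinity.
5P = the point at infinity, so the order is 5.

5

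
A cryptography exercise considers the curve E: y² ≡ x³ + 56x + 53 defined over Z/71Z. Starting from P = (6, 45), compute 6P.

Double-and-add on 6 = (110)₂. Start with P = (6, 45) for the leading 1-bit.
double: tangent at (6, 45): λ = (3·6² + 56)/(2·45) ≡ 22/19. 19⁻¹ ≡ 15 (mod 71), so λ ≡ 22·15 ≡ 46.
  x = λ² - 6 - 6 = 2116 - 12 ≡ 45; y = λ·(6 - 45) - 45 ≡ 7. → (45, 7)
add P: (45, 7) + (6, 45). λ = (45 - 7)/(6 - 45) ≡ 38/32 mod 71. 32⁻¹ ≡ 20 (mod 71), so λ ≡ 50.
  x = λ² - 45 - 6 = 2500 - 51 ≡ 35; y = λ·(45 - 35) - 7 ≡ 67. → (35, 67)
double: tangent at (35, 67): λ = (3·35² + 56)/(2·67) ≡ 39/63. 63⁻¹ ≡ 62 (mod 71) since 63·62 = 3906 ≡ 1, so λ ≡ 39·62 ≡ 4.
  x = λ² - 35 - 35 = 16 - 70 ≡ 17; y = λ·(35 - 17) - 67 ≡ 5. → (17, 5)

(17, 5)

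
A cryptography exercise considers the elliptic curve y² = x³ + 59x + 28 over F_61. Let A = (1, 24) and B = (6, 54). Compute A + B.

(1, 24) + (6, 54). λ = (54 - 24)/(6 - 1) ≡ 30/5 mod 61. 5⁻¹ ≡ 49 (mod 61) since 5·49 = 245 ≡ 1, so λ ≡ 6.
  x = λ² - 1 - 6 = 36 - 7 ≡ 29; y = λ·(1 - 29) - 24 ≡ 52. → (29, 52)

(29, 52)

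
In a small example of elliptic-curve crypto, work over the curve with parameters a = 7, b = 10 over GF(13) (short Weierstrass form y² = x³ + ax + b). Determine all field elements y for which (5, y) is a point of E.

x³ + 7x + 10 = 170 ≡ 1 (mod 13).
Square roots of 1 mod 13: 1 and 12 (since 1² = 1 ≡ 1).

1, 12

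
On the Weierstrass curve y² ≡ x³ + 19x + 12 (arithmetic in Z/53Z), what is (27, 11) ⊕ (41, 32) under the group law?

(27, 11) + (41, 32). λ = (32 - 11)/(41 - 27) ≡ 21/14 mod 53. 14⁻¹ ≡ 19 (mod 53), so λ ≡ 28.
  x = λ² - 27 - 41 = 784 - 68 ≡ 27; y = λ·(27 - 27) - 11 ≡ 42. → (27, 42)

(27, 42)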